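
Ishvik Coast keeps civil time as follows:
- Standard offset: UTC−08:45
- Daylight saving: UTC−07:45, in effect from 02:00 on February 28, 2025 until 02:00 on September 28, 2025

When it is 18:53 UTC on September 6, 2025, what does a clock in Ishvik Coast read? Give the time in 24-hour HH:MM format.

11:08

At the standard offset (UTC−08:45), 18:53 UTC − 8h45m = 10:08 Ishvik Coast standard time.
Daylight saving runs 28 February – 28 September; the standard-time date in Ishvik Coast, September 6, 2025, is inside that window, so Ishvik Coast is at UTC−07:45.
18:53 UTC − 7h45m = 11:08 local.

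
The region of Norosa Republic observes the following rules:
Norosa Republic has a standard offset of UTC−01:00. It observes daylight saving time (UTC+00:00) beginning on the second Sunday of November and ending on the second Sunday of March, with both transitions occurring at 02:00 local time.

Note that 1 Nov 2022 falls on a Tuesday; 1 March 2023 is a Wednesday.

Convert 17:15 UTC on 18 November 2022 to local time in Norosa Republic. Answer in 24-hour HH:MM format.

17:15

1 November 2022 is a Tuesday, so the first Sunday is November 6 and the second is November 13.
1 March 2023 is a Wednesday, so the first Sunday is March 5 and the second is March 12.
At the standard offset (UTC−01:00), 17:15 UTC − 1h = 16:15 Norosa Republic standard time.
The standard-time date in Norosa Republic, 18 November 2022, falls between 13 November 2022 and 12 March 2023, so daylight saving is in effect and Norosa Republic is at UTC+00:00.
17:15 UTC + 0h = 17:15 local.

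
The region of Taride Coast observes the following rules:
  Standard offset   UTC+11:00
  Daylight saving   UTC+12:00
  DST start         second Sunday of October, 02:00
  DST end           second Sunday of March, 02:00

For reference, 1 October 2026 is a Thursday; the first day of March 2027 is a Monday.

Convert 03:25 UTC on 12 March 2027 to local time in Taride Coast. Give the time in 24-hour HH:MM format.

1 October 2026 is a Thursday, so the first Sunday is October 4 and the second is October 11.
1 March 2027 is a Monday, so the first Sunday is March 7 and the second is March 14.
At the standard offset (UTC+11:00), 03:25 UTC + 11h = 14:25 Taride Coast standard time.
The standard-time date in Taride Coast, 12 March 2027, lies within the daylight-saving period (11 October 2026 – 14 March 2027), so Taride Coast is on daylight time, UTC+12:00.
03:25 UTC + 12h = 15:25 local.

15:25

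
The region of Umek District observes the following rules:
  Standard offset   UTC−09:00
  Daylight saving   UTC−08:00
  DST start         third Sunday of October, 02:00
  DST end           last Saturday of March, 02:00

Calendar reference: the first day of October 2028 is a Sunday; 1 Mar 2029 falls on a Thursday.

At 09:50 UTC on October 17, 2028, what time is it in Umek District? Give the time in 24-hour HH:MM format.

01:50

1 October 2028 is a Sunday, so the first Sunday is October 1 and the third is October 15.
1 March 2029 is a Thursday, so Saturdays fall on 3, 10, 17, 24, 31; the last is March 31.
At the standard offset (UTC−09:00), 09:50 UTC − 9h = 00:50 Umek District standard time.
The standard-time date in Umek District, October 17, 2028, lies within the daylight-saving period (15 October 2028 – 31 March 2029), so Umek District is on daylight time, UTC−08:00.
09:50 UTC − 8h = 01:50 local.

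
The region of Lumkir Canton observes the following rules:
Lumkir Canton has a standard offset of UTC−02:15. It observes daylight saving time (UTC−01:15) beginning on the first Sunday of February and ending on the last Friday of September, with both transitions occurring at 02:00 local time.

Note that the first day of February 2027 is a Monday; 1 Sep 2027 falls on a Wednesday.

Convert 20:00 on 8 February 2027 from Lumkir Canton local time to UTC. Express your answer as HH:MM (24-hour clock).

1 February 2027 is a Monday, so the first Sunday is February 7.
1 September 2027 is a Wednesday, so Fridays fall on 3, 10, 17, 24; the last is September 24.
8 February 2027 lies within the daylight-saving period (7 February – 24 September), so Lumkir Canton is on daylight time, UTC−01:15.
20:00 local + 1h15m = 21:15 UTC.

21:15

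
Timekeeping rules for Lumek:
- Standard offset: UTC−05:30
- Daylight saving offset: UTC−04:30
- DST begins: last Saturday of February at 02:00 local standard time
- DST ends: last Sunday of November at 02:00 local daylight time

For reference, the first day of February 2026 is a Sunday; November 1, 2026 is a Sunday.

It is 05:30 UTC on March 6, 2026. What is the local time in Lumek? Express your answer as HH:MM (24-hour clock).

01:00

1 February 2026 is a Sunday, so Saturdays fall on 7, 14, 21, 28; the last is February 28.
1 November 2026 is a Sunday, so Sundays fall on 1, 8, 15, 22, 29; the last is November 29.
At the standard offset (UTC−05:30), 05:30 UTC − 5h30m = 00:00 Lumek standard time.
The standard-time date in Lumek, March 6, 2026, lies within the daylight-saving period (28 February – 29 November), so Lumek is on daylight time, UTC−04:30.
05:30 UTC − 4h30m = 01:00 local.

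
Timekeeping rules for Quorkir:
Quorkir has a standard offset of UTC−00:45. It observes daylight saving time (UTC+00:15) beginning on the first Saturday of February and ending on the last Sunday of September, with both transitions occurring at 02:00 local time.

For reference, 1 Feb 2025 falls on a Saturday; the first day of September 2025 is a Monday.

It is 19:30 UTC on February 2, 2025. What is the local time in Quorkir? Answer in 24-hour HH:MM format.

1 February 2025 is a Saturday, so the first Saturday is February 1.
1 September 2025 is a Monday, so Sundays fall on 7, 14, 21, 28; the last is September 28.
At the standard offset (UTC−00:45), 19:30 UTC − 0h45m = 18:45 Quorkir standard time.
Daylight saving runs 1 February – 28 September; the standard-time date in Quorkir, February 2, 2025, is inside that window, so Quorkir is at UTC+00:15.
19:30 UTC + 0h15m = 19:45 local.

19:45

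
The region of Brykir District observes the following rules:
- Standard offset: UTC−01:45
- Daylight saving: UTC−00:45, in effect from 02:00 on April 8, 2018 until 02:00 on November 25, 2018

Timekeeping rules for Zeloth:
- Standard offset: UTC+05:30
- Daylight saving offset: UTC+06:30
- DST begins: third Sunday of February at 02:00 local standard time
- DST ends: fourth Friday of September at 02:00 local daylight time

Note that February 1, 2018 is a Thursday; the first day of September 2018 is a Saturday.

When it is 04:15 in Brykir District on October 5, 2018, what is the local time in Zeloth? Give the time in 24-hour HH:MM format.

10:30

October 5, 2018 falls between 8 April and 25 November, so daylight saving is in effect and Brykir District is at UTC−00:45.
04:15 Brykir District + 0h45m = 05:00 UTC.
1 February 2018 is a Thursday, so the first Sunday is February 4 and the third is February 18.
1 September 2018 is a Saturday, so the first Friday is September 7 and the fourth is September 28.
At the standard offset (UTC+05:30), 05:00 UTC + 5h30m = 10:30 Zeloth standard time.
The standard-time date in Zeloth, October 5, 2018, does not fall between 18 February and 28 September, so daylight saving is not in effect and Zeloth is at UTC+05:30.
05:00 UTC + 5h30m = 10:30 Zeloth.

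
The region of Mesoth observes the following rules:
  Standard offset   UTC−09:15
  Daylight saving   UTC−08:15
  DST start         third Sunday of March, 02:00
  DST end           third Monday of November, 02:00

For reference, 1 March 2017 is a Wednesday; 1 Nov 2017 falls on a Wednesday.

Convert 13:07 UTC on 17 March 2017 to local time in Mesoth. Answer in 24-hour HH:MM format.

1 March 2017 is a Wednesday, so the first Sunday is March 5 and the third is March 19.
1 November 2017 is a Wednesday, so the first Monday is November 6 and the third is November 20.
At the standard offset (UTC−09:15), 13:07 UTC − 9h15m = 03:52 Mesoth standard time.
The standard-time date in Mesoth, 17 March 2017, is outside the daylight-saving period (19 March – 20 November), so Mesoth is on standard time, UTC−09:15.
13:07 UTC − 9h15m = 03:52 local.

03:52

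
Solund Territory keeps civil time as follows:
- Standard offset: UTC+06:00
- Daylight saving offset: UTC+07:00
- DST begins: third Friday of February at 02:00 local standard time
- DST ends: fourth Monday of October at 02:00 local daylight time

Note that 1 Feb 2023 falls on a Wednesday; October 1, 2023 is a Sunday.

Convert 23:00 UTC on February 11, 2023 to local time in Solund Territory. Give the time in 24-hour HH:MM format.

05:00

1 February 2023 is a Wednesday, so the first Friday is February 3 and the third is February 17.
1 October 2023 is a Sunday, so the first Monday is October 2 and the fourth is October 23.
At the standard offset (UTC+06:00), 23:00 UTC + 6h = 05:00 Solund Territory standard time (rolling into the next day, 12 February 2023).
The standard-time date in Solund Territory, February 12, 2023, does not fall between 17 February and 23 October, so daylight saving is not in effect and Solund Territory is at UTC+06:00.
23:00 UTC + 6h = 05:00 local (rolling into the next day, 12 February 2023).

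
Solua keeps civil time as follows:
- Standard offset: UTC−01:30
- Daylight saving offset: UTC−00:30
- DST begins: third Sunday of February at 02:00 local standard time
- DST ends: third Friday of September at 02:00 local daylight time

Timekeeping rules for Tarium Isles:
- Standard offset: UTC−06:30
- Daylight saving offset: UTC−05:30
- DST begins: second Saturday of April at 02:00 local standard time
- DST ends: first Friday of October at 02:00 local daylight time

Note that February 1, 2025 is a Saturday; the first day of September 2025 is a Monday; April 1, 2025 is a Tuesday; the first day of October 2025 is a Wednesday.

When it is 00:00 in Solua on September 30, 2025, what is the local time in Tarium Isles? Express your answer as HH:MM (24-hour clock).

20:00

1 February 2025 is a Saturday, so the first Sunday is February 2 and the third is February 16.
1 September 2025 is a Monday, so the first Friday is September 5 and the third is September 19.
Daylight saving runs 16 February – 19 September; September 30, 2025 is outside that window, so Solua is on standard time at UTC−01:30.
00:00 Solua + 1h30m = 01:30 UTC.
1 April 2025 is a Tuesday, so the first Saturday is April 5 and the second is April 12.
1 October 2025 is a Wednesday, so the first Friday is October 3.
At the standard offset (UTC−06:30), 01:30 UTC − 6h30m = 19:00 Tarium Isles standard time (rolling into the previous day, 29 September 2025).
The standard-time date in Tarium Isles, September 29, 2025, falls between 12 April and 3 October, so daylight saving is in effect and Tarium Isles is at UTC−05:30.
01:30 UTC − 5h30m = 20:00 Tarium Isles (rolling into the previous day, 29 September 2025).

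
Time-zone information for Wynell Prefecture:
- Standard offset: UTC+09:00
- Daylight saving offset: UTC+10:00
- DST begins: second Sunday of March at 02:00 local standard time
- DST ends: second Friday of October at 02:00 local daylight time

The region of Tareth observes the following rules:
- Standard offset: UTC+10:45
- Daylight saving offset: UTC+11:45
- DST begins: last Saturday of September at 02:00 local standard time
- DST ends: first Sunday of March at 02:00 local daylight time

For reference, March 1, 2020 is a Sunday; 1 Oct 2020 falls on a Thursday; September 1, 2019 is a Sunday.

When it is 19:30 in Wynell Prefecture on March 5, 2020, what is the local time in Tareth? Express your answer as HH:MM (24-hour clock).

21:15

1 March 2020 is a Sunday, so the first Sunday is March 1 and the second is March 8.
1 October 2020 is a Thursday, so the first Friday is October 2 and the second is October 9.
March 5, 2020 does not fall between 8 March and 9 October, so daylight saving is not in effect and Wynell Prefecture is at UTC+09:00.
19:30 Wynell Prefecture − 9h = 10:30 UTC.
1 September 2019 is a Sunday, so Saturdays fall on 7, 14, 21, 28; the last is September 28.
1 March 2020 is a Sunday, so the first Sunday is March 1.
At the standard offset (UTC+10:45), 10:30 UTC + 10h45m = 21:15 Tareth standard time.
The standard-time date in Tareth, March 5, 2020, is outside the daylight-saving period (28 September 2019 – 1 March 2020), so Tareth is on standard time, UTC+10:45.
10:30 UTC + 10h45m = 21:15 Tareth.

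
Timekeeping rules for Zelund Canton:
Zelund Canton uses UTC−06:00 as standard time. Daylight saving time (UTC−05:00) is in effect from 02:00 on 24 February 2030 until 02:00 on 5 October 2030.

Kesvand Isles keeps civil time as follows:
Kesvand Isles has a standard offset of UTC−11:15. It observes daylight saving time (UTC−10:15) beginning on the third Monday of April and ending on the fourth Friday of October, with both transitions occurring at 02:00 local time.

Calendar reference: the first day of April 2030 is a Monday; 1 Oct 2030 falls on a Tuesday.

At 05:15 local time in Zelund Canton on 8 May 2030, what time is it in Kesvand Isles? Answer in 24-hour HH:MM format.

00:00

8 May 2030 falls between 24 February and 5 October, so daylight saving is in effect and Zelund Canton is at UTC−05:00.
05:15 Zelund Canton + 5h = 10:15 UTC.
1 April 2030 is a Monday, so the first Monday is April 1 and the third is April 15.
1 October 2030 is a Tuesday, so the first Friday is October 4 and the fourth is October 25.
At the standard offset (UTC−11:15), 10:15 UTC − 11h15m = 23:00 Kesvand Isles standard time (rolling into the previous day, 7 May 2030).
Daylight saving runs 15 April – 25 October; the standard-time date in Kesvand Isles, 7 May 2030, is inside that window, so Kesvand Isles is at UTC−10:15.
10:15 UTC − 10h15m = 00:00 Kesvand Isles.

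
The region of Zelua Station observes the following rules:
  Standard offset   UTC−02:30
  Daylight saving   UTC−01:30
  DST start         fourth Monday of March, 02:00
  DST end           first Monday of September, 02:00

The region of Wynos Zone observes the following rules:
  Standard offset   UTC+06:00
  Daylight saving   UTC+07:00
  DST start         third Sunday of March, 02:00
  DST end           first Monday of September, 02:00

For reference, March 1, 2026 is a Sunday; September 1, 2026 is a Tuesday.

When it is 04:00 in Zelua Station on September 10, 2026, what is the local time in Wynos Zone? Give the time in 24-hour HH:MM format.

12:30

1 March 2026 is a Sunday, so the first Monday is March 2 and the fourth is March 23.
1 September 2026 is a Tuesday, so the first Monday is September 7.
September 10, 2026 is outside the daylight-saving period (23 March – 7 September), so Zelua Station is on standard time, UTC−02:30.
04:00 Zelua Station + 2h30m = 06:30 UTC.
1 March 2026 is a Sunday, so the first Sunday is March 1 and the third is March 15.
1 September 2026 is a Tuesday, so the first Monday is September 7.
At the standard offset (UTC+06:00), 06:30 UTC + 6h = 12:30 Wynos Zone standard time.
The standard-time date in Wynos Zone, September 10, 2026, is outside the daylight-saving period (15 March – 7 September), so Wynos Zone is on standard time, UTC+06:00.
06:30 UTC + 6h = 12:30 Wynos Zone.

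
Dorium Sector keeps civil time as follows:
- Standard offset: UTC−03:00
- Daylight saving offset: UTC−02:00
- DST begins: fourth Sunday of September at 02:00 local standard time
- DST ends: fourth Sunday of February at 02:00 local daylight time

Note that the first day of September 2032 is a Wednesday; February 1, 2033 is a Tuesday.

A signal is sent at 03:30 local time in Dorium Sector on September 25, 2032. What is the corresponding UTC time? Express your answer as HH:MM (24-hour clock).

1 September 2032 is a Wednesday, so the first Sunday is September 5 and the fourth is September 26.
1 February 2033 is a Tuesday, so the first Sunday is February 6 and the fourth is February 27.
Daylight saving runs 26 September 2032 – 27 February 2033; September 25, 2032 is outside that window, so Dorium Sector is on standard time at UTC−03:00.
03:30 local + 3h = 06:30 UTC.

06:30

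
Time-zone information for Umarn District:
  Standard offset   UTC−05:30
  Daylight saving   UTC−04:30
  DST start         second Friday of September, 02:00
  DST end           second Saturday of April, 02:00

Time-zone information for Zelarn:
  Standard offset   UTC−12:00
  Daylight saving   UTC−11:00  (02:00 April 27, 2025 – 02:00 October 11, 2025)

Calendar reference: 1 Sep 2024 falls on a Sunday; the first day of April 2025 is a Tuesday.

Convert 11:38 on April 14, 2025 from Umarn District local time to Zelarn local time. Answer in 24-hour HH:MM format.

05:08

1 September 2024 is a Sunday, so the first Friday is September 6 and the second is September 13.
1 April 2025 is a Tuesday, so the first Saturday is April 5 and the second is April 12.
April 14, 2025 is outside the daylight-saving period (13 September 2024 – 12 April 2025), so Umarn District is on standard time, UTC−05:30.
11:38 Umarn District + 5h30m = 17:08 UTC.
At the standard offset (UTC−12:00), 17:08 UTC − 12h = 05:08 Zelarn standard time.
The standard-time date in Zelarn, April 14, 2025, is outside the daylight-saving period (27 April – 11 October), so Zelarn is on standard time, UTC−12:00.
17:08 UTC − 12h = 05:08 Zelarn.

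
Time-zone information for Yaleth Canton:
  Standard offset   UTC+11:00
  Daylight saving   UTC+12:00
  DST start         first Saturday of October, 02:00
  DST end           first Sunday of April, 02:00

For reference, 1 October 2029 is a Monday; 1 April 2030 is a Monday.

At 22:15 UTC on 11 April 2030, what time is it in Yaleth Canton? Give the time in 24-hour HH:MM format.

09:15

1 October 2029 is a Monday, so the first Saturday is October 6.
1 April 2030 is a Monday, so the first Sunday is April 7.
At the standard offset (UTC+11:00), 22:15 UTC + 11h = 09:15 Yaleth Canton standard time (rolling into the next day, 12 April 2030).
Daylight saving runs 6 October 2029 – 7 April 2030; the standard-time date in Yaleth Canton, 12 April 2030, is outside that window, so Yaleth Canton is on standard time at UTC+11:00.
22:15 UTC + 11h = 09:15 local (rolling into the next day, 12 April 2030).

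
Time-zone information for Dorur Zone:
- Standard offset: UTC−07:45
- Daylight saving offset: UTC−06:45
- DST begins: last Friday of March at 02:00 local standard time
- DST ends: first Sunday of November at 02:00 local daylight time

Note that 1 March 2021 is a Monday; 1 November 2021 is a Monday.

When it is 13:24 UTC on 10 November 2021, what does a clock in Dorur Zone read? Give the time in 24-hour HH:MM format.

1 March 2021 is a Monday, so Fridays fall on 5, 12, 19, 26; the last is March 26.
1 November 2021 is a Monday, so the first Sunday is November 7.
At the standard offset (UTC−07:45), 13:24 UTC − 7h45m = 05:39 Dorur Zone standard time.
The standard-time date in Dorur Zone, 10 November 2021, does not fall between 26 March and 7 November, so daylight saving is not in effect and Dorur Zone is at UTC−07:45.
13:24 UTC − 7h45m = 05:39 local.

05:39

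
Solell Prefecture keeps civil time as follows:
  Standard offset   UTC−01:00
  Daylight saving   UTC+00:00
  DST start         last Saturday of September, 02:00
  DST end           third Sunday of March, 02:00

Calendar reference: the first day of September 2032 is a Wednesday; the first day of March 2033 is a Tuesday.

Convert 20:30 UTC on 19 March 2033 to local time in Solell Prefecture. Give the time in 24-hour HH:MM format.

20:30

1 September 2032 is a Wednesday, so Saturdays fall on 4, 11, 18, 25; the last is September 25.
1 March 2033 is a Tuesday, so the first Sunday is March 6 and the third is March 20.
At the standard offset (UTC−01:00), 20:30 UTC − 1h = 19:30 Solell Prefecture standard time.
Daylight saving runs 25 September 2032 – 20 March 2033; the standard-time date in Solell Prefecture, 19 March 2033, is inside that window, so Solell Prefecture is at UTC+00:00.
20:30 UTC + 0h = 20:30 local.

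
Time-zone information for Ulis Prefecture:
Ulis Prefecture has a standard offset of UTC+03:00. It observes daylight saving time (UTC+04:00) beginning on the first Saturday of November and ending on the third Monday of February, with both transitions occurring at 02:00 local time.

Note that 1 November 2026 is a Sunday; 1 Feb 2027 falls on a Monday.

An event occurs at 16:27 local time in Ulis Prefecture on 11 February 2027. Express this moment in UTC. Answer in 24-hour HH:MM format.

12:27

1 November 2026 is a Sunday, so the first Saturday is November 7.
1 February 2027 is a Monday, so the first Monday is February 1 and the third is February 15.
Daylight saving runs 7 November 2026 – 15 February 2027; 11 February 2027 is inside that window, so Ulis Prefecture is at UTC+04:00.
16:27 local − 4h = 12:27 UTC.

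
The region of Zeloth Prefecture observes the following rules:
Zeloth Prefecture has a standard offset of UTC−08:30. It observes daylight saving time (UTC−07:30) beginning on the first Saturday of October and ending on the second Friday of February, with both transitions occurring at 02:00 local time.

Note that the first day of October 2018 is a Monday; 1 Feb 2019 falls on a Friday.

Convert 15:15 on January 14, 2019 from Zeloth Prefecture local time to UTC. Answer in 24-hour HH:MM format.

1 October 2018 is a Monday, so the first Saturday is October 6.
1 February 2019 is a Friday, so the first Friday is February 1 and the second is February 8.
January 14, 2019 falls between 6 October 2018 and 8 February 2019, so daylight saving is in effect and Zeloth Prefecture is at UTC−07:30.
15:15 local + 7h30m = 22:45 UTC.

22:45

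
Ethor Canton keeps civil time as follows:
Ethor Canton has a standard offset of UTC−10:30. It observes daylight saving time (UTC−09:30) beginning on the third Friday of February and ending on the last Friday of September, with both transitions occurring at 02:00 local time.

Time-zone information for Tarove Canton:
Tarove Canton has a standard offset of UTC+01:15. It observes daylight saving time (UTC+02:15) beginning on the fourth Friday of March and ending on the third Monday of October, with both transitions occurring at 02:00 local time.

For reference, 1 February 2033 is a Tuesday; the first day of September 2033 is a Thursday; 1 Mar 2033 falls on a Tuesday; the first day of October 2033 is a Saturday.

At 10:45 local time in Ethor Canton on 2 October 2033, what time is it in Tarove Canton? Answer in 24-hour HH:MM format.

1 February 2033 is a Tuesday, so the first Friday is February 4 and the third is February 18.
1 September 2033 is a Thursday, so Fridays fall on 2, 9, 16, 23, 30; the last is September 30.
2 October 2033 does not fall between 18 February and 30 September, so daylight saving is not in effect and Ethor Canton is at UTC−10:30.
10:45 Ethor Canton + 10h30m = 21:15 UTC.
1 March 2033 is a Tuesday, so the first Friday is March 4 and the fourth is March 25.
1 October 2033 is a Saturday, so the first Monday is October 3 and the third is October 17.
At the standard offset (UTC+01:15), 21:15 UTC + 1h15m = 22:30 Tarove Canton standard time.
The standard-time date in Tarove Canton, 2 October 2033, falls between 25 March and 17 October, so daylight saving is in effect and Tarove Canton is at UTC+02:15.
21:15 UTC + 2h15m = 23:30 Tarove Canton.

23:30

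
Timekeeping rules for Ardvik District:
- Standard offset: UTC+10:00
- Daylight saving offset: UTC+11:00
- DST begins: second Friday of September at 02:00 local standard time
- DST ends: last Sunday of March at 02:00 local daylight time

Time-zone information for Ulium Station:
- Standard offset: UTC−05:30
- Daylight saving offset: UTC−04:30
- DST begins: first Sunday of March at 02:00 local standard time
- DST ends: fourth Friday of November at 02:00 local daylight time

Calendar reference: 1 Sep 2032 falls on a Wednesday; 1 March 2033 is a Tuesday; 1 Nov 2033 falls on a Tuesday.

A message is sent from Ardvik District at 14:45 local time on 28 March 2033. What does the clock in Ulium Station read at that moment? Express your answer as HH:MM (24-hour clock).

00:15

1 September 2032 is a Wednesday, so the first Friday is September 3 and the second is September 10.
1 March 2033 is a Tuesday, so Sundays fall on 6, 13, 20, 27; the last is March 27.
28 March 2033 is outside the daylight-saving period (10 September 2032 – 27 March 2033), so Ardvik District is on standard time, UTC+10:00.
14:45 Ardvik District − 10h = 04:45 UTC.
1 March 2033 is a Tuesday, so the first Sunday is March 6.
1 November 2033 is a Tuesday, so the first Friday is November 4 and the fourth is November 25.
At the standard offset (UTC−05:30), 04:45 UTC − 5h30m = 23:15 Ulium Station standard time (rolling into the previous day, 27 March 2033).
The standard-time date in Ulium Station, 27 March 2033, lies within the daylight-saving period (6 March – 25 November), so Ulium Station is on daylight time, UTC−04:30.
04:45 UTC − 4h30m = 00:15 Ulium Station.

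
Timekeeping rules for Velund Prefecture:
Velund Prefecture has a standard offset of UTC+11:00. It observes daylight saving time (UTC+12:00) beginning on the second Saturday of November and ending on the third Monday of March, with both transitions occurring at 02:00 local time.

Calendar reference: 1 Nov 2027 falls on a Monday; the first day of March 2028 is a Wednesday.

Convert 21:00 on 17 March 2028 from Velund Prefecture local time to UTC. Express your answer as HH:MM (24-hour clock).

09:00

1 November 2027 is a Monday, so the first Saturday is November 6 and the second is November 13.
1 March 2028 is a Wednesday, so the first Monday is March 6 and the third is March 20.
17 March 2028 lies within the daylight-saving period (13 November 2027 – 20 March 2028), so Velund Prefecture is on daylight time, UTC+12:00.
21:00 local − 12h = 09:00 UTC.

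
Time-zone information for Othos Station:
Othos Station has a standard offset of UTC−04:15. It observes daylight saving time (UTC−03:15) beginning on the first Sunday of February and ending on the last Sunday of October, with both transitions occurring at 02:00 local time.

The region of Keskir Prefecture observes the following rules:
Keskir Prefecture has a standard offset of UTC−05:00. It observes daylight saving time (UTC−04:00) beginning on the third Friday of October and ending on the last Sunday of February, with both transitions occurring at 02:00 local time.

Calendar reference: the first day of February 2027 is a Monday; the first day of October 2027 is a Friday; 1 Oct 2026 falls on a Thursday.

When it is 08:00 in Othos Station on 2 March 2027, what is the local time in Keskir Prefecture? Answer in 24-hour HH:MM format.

06:15

1 February 2027 is a Monday, so the first Sunday is February 7.
1 October 2027 is a Friday, so Sundays fall on 3, 10, 17, 24, 31; the last is October 31.
2 March 2027 falls between 7 February and 31 October, so daylight saving is in effect and Othos Station is at UTC−03:15.
08:00 Othos Station + 3h15m = 11:15 UTC.
1 October 2026 is a Thursday, so the first Friday is October 2 and the third is October 16.
1 February 2027 is a Monday, so Sundays fall on 7, 14, 21, 28; the last is February 28.
At the standard offset (UTC−05:00), 11:15 UTC − 5h = 06:15 Keskir Prefecture standard time.
Daylight saving runs 16 October 2026 – 28 February 2027; the standard-time date in Keskir Prefecture, 2 March 2027, is outside that window, so Keskir Prefecture is on standard time at UTC−05:00.
11:15 UTC − 5h = 06:15 Keskir Prefecture.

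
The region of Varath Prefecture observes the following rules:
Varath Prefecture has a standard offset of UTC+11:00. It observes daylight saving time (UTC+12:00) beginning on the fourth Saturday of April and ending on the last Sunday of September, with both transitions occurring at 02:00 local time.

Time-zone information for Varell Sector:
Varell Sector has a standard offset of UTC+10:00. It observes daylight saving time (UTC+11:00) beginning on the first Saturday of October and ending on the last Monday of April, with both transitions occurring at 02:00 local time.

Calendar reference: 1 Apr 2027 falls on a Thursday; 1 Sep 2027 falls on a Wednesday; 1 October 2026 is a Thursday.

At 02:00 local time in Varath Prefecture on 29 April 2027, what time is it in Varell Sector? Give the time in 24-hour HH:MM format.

1 April 2027 is a Thursday, so the first Saturday is April 3 and the fourth is April 24.
1 September 2027 is a Wednesday, so Sundays fall on 5, 12, 19, 26; the last is September 26.
29 April 2027 lies within the daylight-saving period (24 April – 26 September), so Varath Prefecture is on daylight time, UTC+12:00.
02:00 Varath Prefecture − 12h = 14:00 UTC (rolling into the previous day, 28 April 2027).
1 October 2026 is a Thursday, so the first Saturday is October 3.
1 April 2027 is a Thursday, so Mondays fall on 5, 12, 19, 26; the last is April 26.
At the standard offset (UTC+10:00), 14:00 UTC + 10h = 00:00 Varell Sector standard time (rolling into the next day, 29 April 2027).
The standard-time date in Varell Sector, 29 April 2027, is outside the daylight-saving period (3 October 2026 – 26 April 2027), so Varell Sector is on standard time, UTC+10:00.
14:00 UTC + 10h = 00:00 Varell Sector (rolling into the next day, 29 April 2027).

00:00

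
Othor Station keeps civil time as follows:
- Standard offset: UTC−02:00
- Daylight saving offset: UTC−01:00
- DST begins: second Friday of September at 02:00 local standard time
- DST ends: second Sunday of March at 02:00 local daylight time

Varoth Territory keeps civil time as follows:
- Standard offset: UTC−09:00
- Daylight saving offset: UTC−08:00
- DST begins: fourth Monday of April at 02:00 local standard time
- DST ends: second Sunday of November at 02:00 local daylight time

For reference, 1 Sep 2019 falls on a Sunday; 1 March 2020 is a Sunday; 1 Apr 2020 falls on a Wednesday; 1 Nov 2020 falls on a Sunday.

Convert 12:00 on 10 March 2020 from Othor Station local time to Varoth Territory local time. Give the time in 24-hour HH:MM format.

05:00

1 September 2019 is a Sunday, so the first Friday is September 6 and the second is September 13.
1 March 2020 is a Sunday, so the first Sunday is March 1 and the second is March 8.
10 March 2020 is outside the daylight-saving period (13 September 2019 – 8 March 2020), so Othor Station is on standard time, UTC−02:00.
12:00 Othor Station + 2h = 14:00 UTC.
1 April 2020 is a Wednesday, so the first Monday is April 6 and the fourth is April 27.
1 November 2020 is a Sunday, so the first Sunday is November 1 and the second is November 8.
At the standard offset (UTC−09:00), 14:00 UTC − 9h = 05:00 Varoth Territory standard time.
Daylight saving runs 27 April – 8 November; the standard-time date in Varoth Territory, 10 March 2020, is outside that window, so Varoth Territory is on standard time at UTC−09:00.
14:00 UTC − 9h = 05:00 Varoth Territory.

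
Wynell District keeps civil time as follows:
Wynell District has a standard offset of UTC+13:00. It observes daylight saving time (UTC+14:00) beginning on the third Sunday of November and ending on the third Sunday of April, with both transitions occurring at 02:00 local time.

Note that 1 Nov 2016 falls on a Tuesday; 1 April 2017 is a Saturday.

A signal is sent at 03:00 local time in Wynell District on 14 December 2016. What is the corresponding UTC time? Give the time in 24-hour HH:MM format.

1 November 2016 is a Tuesday, so the first Sunday is November 6 and the third is November 20.
1 April 2017 is a Saturday, so the first Sunday is April 2 and the third is April 16.
Daylight saving runs 20 November 2016 – 16 April 2017; 14 December 2016 is inside that window, so Wynell District is at UTC+14:00.
03:00 local − 14h = 13:00 UTC (rolling into the previous day, 13 December 2016).

13:00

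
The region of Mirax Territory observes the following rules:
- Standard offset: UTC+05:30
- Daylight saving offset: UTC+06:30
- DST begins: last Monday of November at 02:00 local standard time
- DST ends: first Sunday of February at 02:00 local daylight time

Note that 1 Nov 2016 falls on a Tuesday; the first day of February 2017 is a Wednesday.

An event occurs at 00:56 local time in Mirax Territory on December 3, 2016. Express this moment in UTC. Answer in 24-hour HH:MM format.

18:26

1 November 2016 is a Tuesday, so Mondays fall on 7, 14, 21, 28; the last is November 28.
1 February 2017 is a Wednesday, so the first Sunday is February 5.
December 3, 2016 lies within the daylight-saving period (28 November 2016 – 5 February 2017), so Mirax Territory is on daylight time, UTC+06:30.
00:56 local − 6h30m = 18:26 UTC (rolling into the previous day, 2 December 2016).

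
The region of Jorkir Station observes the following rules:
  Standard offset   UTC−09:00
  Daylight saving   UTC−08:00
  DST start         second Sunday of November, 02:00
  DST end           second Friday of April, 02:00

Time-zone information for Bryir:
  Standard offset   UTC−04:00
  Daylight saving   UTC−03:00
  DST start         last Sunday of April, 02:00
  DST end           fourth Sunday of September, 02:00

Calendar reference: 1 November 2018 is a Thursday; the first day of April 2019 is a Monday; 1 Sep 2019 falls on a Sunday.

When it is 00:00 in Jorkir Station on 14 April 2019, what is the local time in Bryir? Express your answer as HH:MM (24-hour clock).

05:00

1 November 2018 is a Thursday, so the first Sunday is November 4 and the second is November 11.
1 April 2019 is a Monday, so the first Friday is April 5 and the second is April 12.
14 April 2019 does not fall between 11 November 2018 and 12 April 2019, so daylight saving is not in effect and Jorkir Station is at UTC−09:00.
00:00 Jorkir Station + 9h = 09:00 UTC.
1 April 2019 is a Monday, so Sundays fall on 7, 14, 21, 28; the last is April 28.
1 September 2019 is a Sunday, so the first Sunday is September 1 and the fourth is September 22.
At the standard offset (UTC−04:00), 09:00 UTC − 4h = 05:00 Bryir standard time.
The standard-time date in Bryir, 14 April 2019, does not fall between 28 April and 22 September, so daylight saving is not in effect and Bryir is at UTC−04:00.
09:00 UTC − 4h = 05:00 Bryir.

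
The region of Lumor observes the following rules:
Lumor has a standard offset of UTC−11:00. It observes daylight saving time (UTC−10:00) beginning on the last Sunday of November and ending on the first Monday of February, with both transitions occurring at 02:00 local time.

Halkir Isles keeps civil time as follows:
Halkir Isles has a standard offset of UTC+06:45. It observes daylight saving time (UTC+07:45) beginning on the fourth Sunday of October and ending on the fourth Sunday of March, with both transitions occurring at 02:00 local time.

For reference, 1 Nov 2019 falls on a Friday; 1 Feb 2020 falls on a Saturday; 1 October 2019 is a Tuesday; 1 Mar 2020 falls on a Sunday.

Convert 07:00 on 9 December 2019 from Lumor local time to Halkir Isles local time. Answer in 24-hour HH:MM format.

00:45

1 November 2019 is a Friday, so Sundays fall on 3, 10, 17, 24; the last is November 24.
1 February 2020 is a Saturday, so the first Monday is February 3.
9 December 2019 lies within the daylight-saving period (24 November 2019 – 3 February 2020), so Lumor is on daylight time, UTC−10:00.
07:00 Lumor + 10h = 17:00 UTC.
1 October 2019 is a Tuesday, so the first Sunday is October 6 and the fourth is October 27.
1 March 2020 is a Sunday, so the first Sunday is March 1 and the fourth is March 22.
At the standard offset (UTC+06:45), 17:00 UTC + 6h45m = 23:45 Halkir Isles standard time.
The standard-time date in Halkir Isles, 9 December 2019, falls between 27 October 2019 and 22 March 2020, so daylight saving is in effect and Halkir Isles is at UTC+07:45.
17:00 UTC + 7h45m = 00:45 Halkir Isles (rolling into the next day, 10 December 2019).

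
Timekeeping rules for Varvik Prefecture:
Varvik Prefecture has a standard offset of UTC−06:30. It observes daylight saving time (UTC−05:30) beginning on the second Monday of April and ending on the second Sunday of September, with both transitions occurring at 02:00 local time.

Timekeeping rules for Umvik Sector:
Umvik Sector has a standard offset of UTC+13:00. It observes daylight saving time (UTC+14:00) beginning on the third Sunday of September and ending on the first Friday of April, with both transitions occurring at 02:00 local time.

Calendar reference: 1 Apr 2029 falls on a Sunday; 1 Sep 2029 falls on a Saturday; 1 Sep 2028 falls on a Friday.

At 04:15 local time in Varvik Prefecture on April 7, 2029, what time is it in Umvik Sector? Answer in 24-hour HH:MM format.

23:45

1 April 2029 is a Sunday, so the first Monday is April 2 and the second is April 9.
1 September 2029 is a Saturday, so the first Sunday is September 2 and the second is September 9.
Daylight saving runs 9 April – 9 September; April 7, 2029 is outside that window, so Varvik Prefecture is on standard time at UTC−06:30.
04:15 Varvik Prefecture + 6h30m = 10:45 UTC.
1 September 2028 is a Friday, so the first Sunday is September 3 and the third is September 17.
1 April 2029 is a Sunday, so the first Friday is April 6.
At the standard offset (UTC+13:00), 10:45 UTC + 13h = 23:45 Umvik Sector standard time.
Daylight saving runs 17 September 2028 – 6 April 2029; the standard-time date in Umvik Sector, April 7, 2029, is outside that window, so Umvik Sector is on standard time at UTC+13:00.
10:45 UTC + 13h = 23:45 Umvik Sector.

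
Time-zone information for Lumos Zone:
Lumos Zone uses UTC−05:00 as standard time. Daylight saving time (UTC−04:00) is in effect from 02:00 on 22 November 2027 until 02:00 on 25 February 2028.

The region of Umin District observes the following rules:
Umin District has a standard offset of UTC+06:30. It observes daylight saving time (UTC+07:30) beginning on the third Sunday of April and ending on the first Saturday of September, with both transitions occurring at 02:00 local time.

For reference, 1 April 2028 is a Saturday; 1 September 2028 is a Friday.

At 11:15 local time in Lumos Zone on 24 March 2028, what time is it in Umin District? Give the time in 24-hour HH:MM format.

22:45

24 March 2028 is outside the daylight-saving period (22 November 2027 – 25 February 2028), so Lumos Zone is on standard time, UTC−05:00.
11:15 Lumos Zone + 5h = 16:15 UTC.
1 April 2028 is a Saturday, so the first Sunday is April 2 and the third is April 16.
1 September 2028 is a Friday, so the first Saturday is September 2.
At the standard offset (UTC+06:30), 16:15 UTC + 6h30m = 22:45 Umin District standard time.
Daylight saving runs 16 April – 2 September; the standard-time date in Umin District, 24 March 2028, is outside that window, so Umin District is on standard time at UTC+06:30.
16:15 UTC + 6h30m = 22:45 Umin District.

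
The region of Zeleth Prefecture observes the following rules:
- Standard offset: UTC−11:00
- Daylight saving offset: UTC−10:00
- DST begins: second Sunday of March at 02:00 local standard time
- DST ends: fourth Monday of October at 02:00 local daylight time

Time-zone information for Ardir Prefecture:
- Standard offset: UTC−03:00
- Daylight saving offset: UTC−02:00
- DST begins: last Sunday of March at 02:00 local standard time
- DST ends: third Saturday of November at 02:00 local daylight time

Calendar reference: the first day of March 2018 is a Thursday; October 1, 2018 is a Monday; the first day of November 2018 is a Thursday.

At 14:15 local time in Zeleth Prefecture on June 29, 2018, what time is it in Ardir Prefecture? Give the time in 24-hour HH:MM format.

1 March 2018 is a Thursday, so the first Sunday is March 4 and the second is March 11.
1 October 2018 is a Monday, so the first Monday is October 1 and the fourth is October 22.
June 29, 2018 lies within the daylight-saving period (11 March – 22 October), so Zeleth Prefecture is on daylight time, UTC−10:00.
14:15 Zeleth Prefecture + 10h = 00:15 UTC (rolling into the next day, 30 June 2018).
1 March 2018 is a Thursday, so Sundays fall on 4, 11, 18, 25; the last is March 25.
1 November 2018 is a Thursday, so the first Saturday is November 3 and the third is November 17.
At the standard offset (UTC−03:00), 00:15 UTC − 3h = 21:15 Ardir Prefecture standard time (rolling into the previous day, 29 June 2018).
The standard-time date in Ardir Prefecture, June 29, 2018, lies within the daylight-saving period (25 March – 17 November), so Ardir Prefecture is on daylight time, UTC−02:00.
00:15 UTC − 2h = 22:15 Ardir Prefecture (rolling into the previous day, 29 June 2018).

22:15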